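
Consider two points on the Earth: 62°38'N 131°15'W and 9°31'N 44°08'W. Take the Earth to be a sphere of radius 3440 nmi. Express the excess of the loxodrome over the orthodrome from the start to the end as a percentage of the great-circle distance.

4.5%

Great circle: σ = 1.4003 rad → d_gc = Rσ = 4817.2 nmi
Rhumb: Δφ = -0.9271, Δλ = +1.5205, Δψ = -1.2459, q = Δφ/Δψ = 0.7441 → d_rh = R√(Δφ²+q²Δλ²) = 5031.6 nmi
Excess = (5031.6 − 4817.2) / 4817.2 = 214.4 / 4817.2 = 4.451% ≈ 4.5%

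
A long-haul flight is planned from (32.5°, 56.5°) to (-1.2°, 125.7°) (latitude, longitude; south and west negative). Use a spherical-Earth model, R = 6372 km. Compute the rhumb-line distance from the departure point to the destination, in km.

8193 km

Rhumb course C = atan2(Δλ, Δψ) with Δψ = ln[tan(π/4+φ₂/2)/tan(π/4+φ₁/2)] = -0.6213, Δλ = +1.2078 → C = 117.22°
d = R·|Δφ| / |cos C| = 6372·0.58818 / 0.45744 = 8193 km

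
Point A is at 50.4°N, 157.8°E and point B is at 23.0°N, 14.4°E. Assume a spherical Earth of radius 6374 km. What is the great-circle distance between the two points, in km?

11101 km

Haversine: a = sin²(Δφ/2)+cos φ₁ cos φ₂ sin²(Δλ/2) = 0.58500;  σ = 2·atan2(√a,√(1−a))
σ = 99.787° → d = Rσ = 6374·1.74162 = 11101 km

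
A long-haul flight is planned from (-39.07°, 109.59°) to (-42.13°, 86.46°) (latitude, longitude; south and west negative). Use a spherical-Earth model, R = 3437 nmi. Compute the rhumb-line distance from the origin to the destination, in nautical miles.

Rhumb course C = atan2(Δλ, Δψ) with Δψ = ln[tan(π/4+φ₂/2)/tan(π/4+φ₁/2)] = -0.0704, Δλ = -0.4037 → C = 260.11°
d = R·|Δφ| / |cos C| = 3437·0.05341 / 0.17170 = 1069 nmi

1069 nmi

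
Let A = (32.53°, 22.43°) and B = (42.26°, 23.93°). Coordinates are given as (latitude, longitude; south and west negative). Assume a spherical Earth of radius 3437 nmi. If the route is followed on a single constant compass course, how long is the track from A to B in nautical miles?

588 nmi

Δψ = ln[tan(π/4+φ₂/2)/tan(π/4+φ₁/2)] = +0.2143;  Δφ = +0.1698 rad,  Δλ = +0.0262 rad
q = Δφ/Δψ = 0.7924
d = R·√(Δφ² + q²Δλ²) = 3437·0.17108 = 588 nmi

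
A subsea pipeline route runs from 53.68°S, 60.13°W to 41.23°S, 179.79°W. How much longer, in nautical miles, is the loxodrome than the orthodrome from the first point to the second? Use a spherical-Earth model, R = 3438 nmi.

566 nmi

Great circle: cos σ = sin φ₁ sin φ₂ + cos φ₁ cos φ₂ cos Δλ,  σ = 1.2550 rad → d_gc = 4314.57 nmi
Rhumb line: Δψ = +0.3235, q = Δφ/Δψ = 0.6717, d_rh = R√(Δφ²+q²Δλ²) = 4880.08 nmi
Excess = 4880.08 − 4314.57 = 565.51 ≈ 566 nmi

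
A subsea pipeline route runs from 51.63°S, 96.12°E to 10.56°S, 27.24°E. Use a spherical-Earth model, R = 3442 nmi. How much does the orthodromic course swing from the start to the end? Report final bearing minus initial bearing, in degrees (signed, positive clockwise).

Initial bearing θ₁ = atan2(sin Δλ cos φ₂, cos φ₁ sin φ₂ − sin φ₁ cos φ₂ cos Δλ) = 280.14°
Final bearing θ₂ = (initial bearing from the destination back to the start) + 180° = 321.57°
Δθ = θ₂ − θ₁ = +41.4°

+41.4°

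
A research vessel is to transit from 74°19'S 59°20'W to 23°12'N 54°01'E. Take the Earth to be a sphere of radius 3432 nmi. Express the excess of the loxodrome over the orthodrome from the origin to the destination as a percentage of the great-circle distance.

6.6%

Great circle: σ = 2.0689 rad → d_gc = Rσ = 7100.4 nmi
Rhumb: Δφ = +1.7020, Δλ = +1.9783, Δψ = +2.3990, q = Δφ/Δψ = 0.7095 → d_rh = R√(Δφ²+q²Δλ²) = 7571.2 nmi
Excess = (7571.2 − 7100.4) / 7100.4 = 470.8 / 7100.4 = 6.63% ≈ 6.6%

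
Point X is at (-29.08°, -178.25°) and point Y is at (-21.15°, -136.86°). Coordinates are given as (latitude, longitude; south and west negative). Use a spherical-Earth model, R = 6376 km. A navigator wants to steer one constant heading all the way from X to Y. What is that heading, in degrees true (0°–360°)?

Meridional parts: M(φ₁)=-0.5308, M(φ₂)=-0.3778 → ΔM = +0.1530;  Δλ = +0.7224 rad
tan C = Δλ / ΔM = +4.7205 → C = 78.04°

78.0°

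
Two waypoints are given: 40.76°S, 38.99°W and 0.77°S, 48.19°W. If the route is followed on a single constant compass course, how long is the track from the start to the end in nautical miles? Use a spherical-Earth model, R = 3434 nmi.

2449 nmi

Δψ = ln[tan(π/4+φ₂/2)/tan(π/4+φ₁/2)] = +0.7669;  Δφ = +0.6980 rad,  Δλ = -0.1606 rad
q = Δφ/Δψ = 0.9101
d = R·√(Δφ² + q²Δλ²) = 3434·0.71309 = 2449 nmi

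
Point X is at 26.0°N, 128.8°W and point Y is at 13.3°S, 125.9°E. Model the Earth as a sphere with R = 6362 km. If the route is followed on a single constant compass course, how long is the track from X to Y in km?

Δψ = ln[tan(π/4+φ₂/2)/tan(π/4+φ₁/2)] = -0.7045;  Δφ = -0.6859 rad,  Δλ = -1.8378 rad
q = Δφ/Δψ = 0.9737
d = R·√(Δφ² + q²Δλ²) = 6362·1.91642 = 12192 km

12192 km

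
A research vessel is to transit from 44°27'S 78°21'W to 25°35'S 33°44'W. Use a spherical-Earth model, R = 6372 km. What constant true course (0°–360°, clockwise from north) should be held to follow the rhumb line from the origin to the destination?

62.5°

Δψ = ln[tan(π/4+φ₂/2)/tan(π/4+φ₁/2)] = +0.4057
Δλ = +0.7787 rad (taken the short way round)
course = atan2(Δλ, Δψ) = 62.48°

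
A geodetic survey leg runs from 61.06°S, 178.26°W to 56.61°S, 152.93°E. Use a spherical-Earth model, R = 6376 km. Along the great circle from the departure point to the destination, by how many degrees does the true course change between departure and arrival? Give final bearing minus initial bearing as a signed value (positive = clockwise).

+24.8°

Initial bearing θ₁ = atan2(sin Δλ cos φ₂, cos φ₁ sin φ₂ − sin φ₁ cos φ₂ cos Δλ) = 273.88°
Final bearing θ₂ = (initial bearing from the destination back to the start) + 180° = 298.69°
Δθ = θ₂ − θ₁ = +24.8°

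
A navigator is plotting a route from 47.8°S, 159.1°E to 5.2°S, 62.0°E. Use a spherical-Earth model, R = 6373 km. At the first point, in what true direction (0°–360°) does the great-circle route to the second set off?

N = sin Δλ·cos φ₂ = -0.9882;  D = cos φ₁ sin φ₂ − sin φ₁ cos φ₂ cos Δλ = -0.1521
initial course = atan2(N, D) = 261.25°

261.3°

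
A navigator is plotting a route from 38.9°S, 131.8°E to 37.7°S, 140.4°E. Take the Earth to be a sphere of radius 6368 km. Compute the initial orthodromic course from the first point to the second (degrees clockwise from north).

82.6°

θ = atan2( sin Δλ·cos φ₂ ,  cos φ₁ sin φ₂ − sin φ₁ cos φ₂ cos Δλ )
  = atan2(+0.1183, +0.0154) = 82.61°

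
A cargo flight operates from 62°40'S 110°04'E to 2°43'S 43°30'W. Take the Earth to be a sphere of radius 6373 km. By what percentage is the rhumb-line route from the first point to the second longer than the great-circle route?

18.2%

Great circle: σ = 1.9483 rad → d_gc = Rσ = 12416.5 km
Rhumb: Δφ = +1.0463, Δλ = -2.6802, Δψ = +1.3666, q = Δφ/Δψ = 0.7656 → d_rh = R√(Δφ²+q²Δλ²) = 14679.8 km
Excess = (14679.8 − 12416.5) / 12416.5 = 2263.3 / 12416.5 = 18.23% ≈ 18.2%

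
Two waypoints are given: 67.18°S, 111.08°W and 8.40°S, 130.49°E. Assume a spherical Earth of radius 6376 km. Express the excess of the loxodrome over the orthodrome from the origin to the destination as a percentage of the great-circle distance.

10.2%

Great circle: σ = 1.6188 rad → d_gc = Rσ = 10321.7 km
Rhumb: Δφ = +1.0259, Δλ = -2.0670, Δψ = +1.4533, q = Δφ/Δψ = 0.7059 → d_rh = R√(Δφ²+q²Δλ²) = 11373.0 km
Excess = (11373.0 − 10321.7) / 10321.7 = 1051.3 / 10321.7 = 10.19% ≈ 10.2%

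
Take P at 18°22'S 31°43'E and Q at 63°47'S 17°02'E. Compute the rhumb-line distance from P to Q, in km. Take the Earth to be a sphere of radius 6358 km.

Rhumb course C = atan2(Δλ, Δψ) with Δψ = ln[tan(π/4+φ₂/2)/tan(π/4+φ₁/2)] = -1.1311, Δλ = -0.2563 → C = 192.77°
d = R·|Δφ| / |cos C| = 6358·0.79267 / 0.97528 = 5168 km

5168 km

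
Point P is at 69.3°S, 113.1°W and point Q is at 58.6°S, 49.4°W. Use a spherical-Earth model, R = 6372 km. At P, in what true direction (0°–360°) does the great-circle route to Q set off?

θ = atan2( sin Δλ·cos φ₂ ,  cos φ₁ sin φ₂ − sin φ₁ cos φ₂ cos Δλ )
  = atan2(+0.4671, -0.0858) = 100.40°

100.4°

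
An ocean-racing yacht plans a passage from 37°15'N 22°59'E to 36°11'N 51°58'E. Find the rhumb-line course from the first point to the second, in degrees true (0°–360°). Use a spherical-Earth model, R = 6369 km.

92.6°

Δψ = ln[tan(π/4+φ₂/2)/tan(π/4+φ₁/2)] = -0.0232
Δλ = +0.5059 rad (taken the short way round)
course = atan2(Δλ, Δψ) = 92.63°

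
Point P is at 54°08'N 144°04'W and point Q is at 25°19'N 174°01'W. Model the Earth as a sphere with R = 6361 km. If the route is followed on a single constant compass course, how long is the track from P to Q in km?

4055 km

Rhumb course C = atan2(Δλ, Δψ) with Δψ = ln[tan(π/4+φ₂/2)/tan(π/4+φ₁/2)] = -0.6712, Δλ = -0.5227 → C = 217.91°
d = R·|Δφ| / |cos C| = 6361·0.50295 / 0.78895 = 4055 km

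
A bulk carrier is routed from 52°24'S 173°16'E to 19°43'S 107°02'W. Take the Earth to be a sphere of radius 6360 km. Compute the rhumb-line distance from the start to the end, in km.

Rhumb course C = atan2(Δλ, Δψ) with Δψ = ln[tan(π/4+φ₂/2)/tan(π/4+φ₁/2)] = +0.7264, Δλ = +1.3910 → C = 62.43°
d = R·|Δφ| / |cos C| = 6360·0.57043 / 0.46291 = 7837 km

7837 km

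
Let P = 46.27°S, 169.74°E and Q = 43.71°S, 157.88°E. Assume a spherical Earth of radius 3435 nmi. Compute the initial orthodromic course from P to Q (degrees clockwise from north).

θ = atan2( sin Δλ·cos φ₂ ,  cos φ₁ sin φ₂ − sin φ₁ cos φ₂ cos Δλ )
  = atan2(-0.1486, +0.0335) = 282.71°

282.7°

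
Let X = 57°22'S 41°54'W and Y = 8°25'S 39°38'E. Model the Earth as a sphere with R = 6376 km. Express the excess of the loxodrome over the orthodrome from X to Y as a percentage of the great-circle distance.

Great circle: σ = 1.3676 rad → d_gc = Rσ = 8719.8 km
Rhumb: Δφ = +0.8543, Δλ = +1.4230, Δψ = +1.0811, q = Δφ/Δψ = 0.7903 → d_rh = R√(Δφ²+q²Δλ²) = 9004.9 km
Excess = (9004.9 − 8719.8) / 8719.8 = 285.1 / 8719.8 = 3.27% ≈ 3.3%

3.3%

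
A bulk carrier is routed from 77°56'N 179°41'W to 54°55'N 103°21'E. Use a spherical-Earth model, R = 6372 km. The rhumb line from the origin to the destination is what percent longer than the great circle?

Great circle: σ = 0.5965 rad → d_gc = Rσ = 3800.6 km
Rhumb: Δφ = -0.4017, Δλ = -1.3433, Δψ = -1.0955, q = Δφ/Δψ = 0.3667 → d_rh = R√(Δφ²+q²Δλ²) = 4050.2 km
Excess = (4050.2 − 3800.6) / 3800.6 = 249.6 / 3800.6 = 6.57% ≈ 6.6%

6.6%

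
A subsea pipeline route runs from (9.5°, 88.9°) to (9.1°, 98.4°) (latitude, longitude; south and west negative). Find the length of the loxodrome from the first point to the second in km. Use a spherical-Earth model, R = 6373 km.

Δψ = ln[tan(π/4+φ₂/2)/tan(π/4+φ₁/2)] = -0.0071;  Δφ = -0.0070 rad,  Δλ = +0.1658 rad
q = Δφ/Δψ = 0.9869
d = R·√(Δφ² + q²Δλ²) = 6373·0.16378 = 1044 km

1044 km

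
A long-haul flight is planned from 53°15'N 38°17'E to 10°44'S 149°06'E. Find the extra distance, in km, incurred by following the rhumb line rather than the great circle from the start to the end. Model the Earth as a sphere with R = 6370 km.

Great circle: cos σ = sin φ₁ sin φ₂ + cos φ₁ cos φ₂ cos Δλ,  σ = 1.9371 rad → d_gc = 12339.1 km
Rhumb line: Δψ = -1.2905, q = Δφ/Δψ = 0.8653, d_rh = R√(Δφ²+q²Δλ²) = 12816.3 km
Excess = 12816.3 − 12339.1 = 477.2 ≈ 477 km

477 km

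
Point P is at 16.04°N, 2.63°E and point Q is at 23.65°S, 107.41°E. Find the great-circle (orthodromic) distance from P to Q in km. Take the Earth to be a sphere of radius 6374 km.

12193 km

Haversine: a = sin²(Δφ/2)+cos φ₁ cos φ₂ sin²(Δλ/2) = 0.66771;  σ = 2·atan2(√a,√(1−a))
σ = 109.598° → d = Rσ = 6374·1.91285 = 12193 km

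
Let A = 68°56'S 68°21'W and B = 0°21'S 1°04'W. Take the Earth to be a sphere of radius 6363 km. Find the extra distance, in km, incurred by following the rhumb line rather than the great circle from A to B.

227 km

Great circle: cos σ = sin φ₁ sin φ₂ + cos φ₁ cos φ₂ cos Δλ,  σ = 1.4258 rad → d_gc = 9072.23 km
Rhumb line: Δψ = +1.6762, q = Δφ/Δψ = 0.7141, d_rh = R√(Δφ²+q²Δλ²) = 9299.69 km
Excess = 9299.69 − 9072.23 = 227.46 ≈ 227 km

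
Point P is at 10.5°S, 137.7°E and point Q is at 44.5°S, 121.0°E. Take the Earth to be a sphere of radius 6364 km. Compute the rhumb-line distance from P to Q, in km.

Δψ = ln[tan(π/4+φ₂/2)/tan(π/4+φ₁/2)] = -0.6848;  Δφ = -0.5934 rad,  Δλ = -0.2915 rad
q = Δφ/Δψ = 0.8666
d = R·√(Δφ² + q²Δλ²) = 6364·0.64493 = 4104 km

4104 km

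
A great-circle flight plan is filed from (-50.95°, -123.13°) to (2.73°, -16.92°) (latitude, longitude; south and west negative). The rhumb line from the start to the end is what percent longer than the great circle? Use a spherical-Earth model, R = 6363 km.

3.9%

Great circle: σ = 1.7851 rad → d_gc = Rσ = 11358.5 km
Rhumb: Δφ = +0.9369, Δλ = +1.8537, Δψ = +1.0844, q = Δφ/Δψ = 0.8640 → d_rh = R√(Δφ²+q²Δλ²) = 11806.3 km
Excess = (11806.3 − 11358.5) / 11358.5 = 447.8 / 11358.5 = 3.94% ≈ 3.9%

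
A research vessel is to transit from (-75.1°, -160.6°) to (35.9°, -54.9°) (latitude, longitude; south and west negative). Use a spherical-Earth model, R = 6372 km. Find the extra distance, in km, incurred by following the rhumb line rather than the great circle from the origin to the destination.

645 km

Great circle: cos σ = sin φ₁ sin φ₂ + cos φ₁ cos φ₂ cos Δλ,  σ = 2.2434 rad → d_gc = 14294.9 km
Rhumb line: Δψ = +2.7065, q = Δφ/Δψ = 0.7158, d_rh = R√(Δφ²+q²Δλ²) = 14939.6 km
Excess = 14939.6 − 14294.9 = 644.7 ≈ 645 km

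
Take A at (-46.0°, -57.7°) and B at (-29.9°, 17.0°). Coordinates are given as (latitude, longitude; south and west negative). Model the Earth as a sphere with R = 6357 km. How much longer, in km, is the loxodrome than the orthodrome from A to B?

Great circle: cos σ = sin φ₁ sin φ₂ + cos φ₁ cos φ₂ cos Δλ,  σ = 1.0269 rad → d_gc = 6527.9 km
Rhumb line: Δψ = +0.3590, q = Δφ/Δψ = 0.7828, d_rh = R√(Δφ²+q²Δλ²) = 6729.0 km
Excess = 6729.0 − 6527.9 = 201.1 ≈ 201 km

201 km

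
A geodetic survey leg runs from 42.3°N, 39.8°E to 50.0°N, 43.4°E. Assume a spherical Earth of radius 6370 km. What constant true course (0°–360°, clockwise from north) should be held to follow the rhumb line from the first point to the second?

17.9°

Δψ = ln[tan(π/4+φ₂/2)/tan(π/4+φ₁/2)] = +0.1945
Δλ = +0.0628 rad (taken the short way round)
course = atan2(Δλ, Δψ) = 17.91°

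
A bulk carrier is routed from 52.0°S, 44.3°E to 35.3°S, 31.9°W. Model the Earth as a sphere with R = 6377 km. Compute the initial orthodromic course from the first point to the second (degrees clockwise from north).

θ = atan2( sin Δλ·cos φ₂ ,  cos φ₁ sin φ₂ − sin φ₁ cos φ₂ cos Δλ )
  = atan2(-0.7926, -0.2024) = 255.68°

255.7°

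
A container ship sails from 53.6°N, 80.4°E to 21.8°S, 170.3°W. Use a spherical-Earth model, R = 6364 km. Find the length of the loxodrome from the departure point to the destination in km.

13536 km

Rhumb course C = atan2(Δλ, Δψ) with Δψ = ln[tan(π/4+φ₂/2)/tan(π/4+φ₁/2)] = -1.5024, Δλ = +1.9076 → C = 128.22°
d = R·|Δφ| / |cos C| = 6364·1.31598 / 0.61871 = 13536 km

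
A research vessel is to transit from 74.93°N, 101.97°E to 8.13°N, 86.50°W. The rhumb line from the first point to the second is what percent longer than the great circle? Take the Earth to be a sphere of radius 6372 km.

29.8%

Great circle: σ = 1.6891 rad → d_gc = Rσ = 10762.9 km
Rhumb: Δφ = -1.1659, Δλ = +2.9938, Δψ = -1.8805, q = Δφ/Δψ = 0.6200 → d_rh = R√(Δφ²+q²Δλ²) = 13966.6 km
Excess = (13966.6 − 10762.9) / 10762.9 = 3203.7 / 10762.9 = 29.77% ≈ 29.8%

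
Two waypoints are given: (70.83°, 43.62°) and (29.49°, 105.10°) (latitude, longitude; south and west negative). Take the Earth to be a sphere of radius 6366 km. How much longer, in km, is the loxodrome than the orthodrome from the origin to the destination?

Great circle: cos σ = sin φ₁ sin φ₂ + cos φ₁ cos φ₂ cos Δλ,  σ = 0.9255 rad → d_gc = 5891.63 km
Rhumb line: Δψ = -1.2396, q = Δφ/Δψ = 0.5821, d_rh = R√(Δφ²+q²Δλ²) = 6075.05 km
Excess = 6075.05 − 5891.63 = 183.42 ≈ 183 km

183 km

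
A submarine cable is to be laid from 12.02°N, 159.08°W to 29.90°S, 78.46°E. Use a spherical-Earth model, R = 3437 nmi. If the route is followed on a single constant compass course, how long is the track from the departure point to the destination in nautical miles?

7518 nmi

Δψ = ln[tan(π/4+φ₂/2)/tan(π/4+φ₁/2)] = -0.7586;  Δφ = -0.7316 rad,  Δλ = -2.1373 rad
q = Δφ/Δψ = 0.9644
d = R·√(Δφ² + q²Δλ²) = 3437·2.18727 = 7518 nmi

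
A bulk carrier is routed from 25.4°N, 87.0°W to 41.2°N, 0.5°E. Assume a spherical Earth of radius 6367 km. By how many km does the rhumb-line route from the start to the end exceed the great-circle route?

287 km

Great circle: cos σ = sin φ₁ sin φ₂ + cos φ₁ cos φ₂ cos Δλ,  σ = 1.2533 rad → d_gc = 7979.81 km
Rhumb line: Δψ = +0.3319, q = Δφ/Δψ = 0.8308, d_rh = R√(Δφ²+q²Δλ²) = 8267.30 km
Excess = 8267.30 − 7979.81 = 287.49 ≈ 287 km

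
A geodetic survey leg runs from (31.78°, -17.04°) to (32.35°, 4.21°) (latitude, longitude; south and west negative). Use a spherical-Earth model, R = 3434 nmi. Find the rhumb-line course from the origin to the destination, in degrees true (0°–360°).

Δψ = ln[tan(π/4+φ₂/2)/tan(π/4+φ₁/2)] = +0.0117
Δλ = +0.3709 rad (taken the short way round)
course = atan2(Δλ, Δψ) = 88.19°

88.2°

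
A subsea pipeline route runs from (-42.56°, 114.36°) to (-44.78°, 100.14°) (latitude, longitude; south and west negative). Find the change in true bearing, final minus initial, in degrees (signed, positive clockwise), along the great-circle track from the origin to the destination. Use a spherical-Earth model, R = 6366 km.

Initial bearing θ₁ = atan2(sin Δλ cos φ₂, cos φ₁ sin φ₂ − sin φ₁ cos φ₂ cos Δλ) = 252.96°
Final bearing θ₂ = (initial bearing from the destination back to the start) + 180° = 262.81°
Δθ = θ₂ − θ₁ = +9.8°

+9.8°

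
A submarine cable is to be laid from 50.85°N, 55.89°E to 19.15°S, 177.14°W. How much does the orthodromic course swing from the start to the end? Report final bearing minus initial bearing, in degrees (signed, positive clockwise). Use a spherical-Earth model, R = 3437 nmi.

At departure: θ₁ = atan2(sin Δλ cos φ₂, cos φ₁ sin φ₂ − sin φ₁ cos φ₂ cos Δλ) = 72.81°
At arrival: θ₂ = atan2(sin Δλ cos φ₁, −cos φ₂ sin φ₁ + sin φ₂ cos φ₁ cos Δλ) = 140.32°
Δθ = θ₂ − θ₁ = +67.5°

+67.5°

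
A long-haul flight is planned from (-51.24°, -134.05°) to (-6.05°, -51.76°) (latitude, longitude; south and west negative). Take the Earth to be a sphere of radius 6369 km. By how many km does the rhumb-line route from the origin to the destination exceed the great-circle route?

236 km

Great circle: cos σ = sin φ₁ sin φ₂ + cos φ₁ cos φ₂ cos Δλ,  σ = 1.4043 rad → d_gc = 8944.1 km
Rhumb line: Δψ = +0.9390, q = Δφ/Δψ = 0.8399, d_rh = R√(Δφ²+q²Δλ²) = 9179.7 km
Excess = 9179.7 − 8944.1 = 235.6 ≈ 236 km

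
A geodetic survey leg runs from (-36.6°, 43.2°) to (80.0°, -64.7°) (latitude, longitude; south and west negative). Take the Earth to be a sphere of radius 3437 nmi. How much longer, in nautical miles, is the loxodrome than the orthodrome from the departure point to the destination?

426 nmi

Great circle: cos σ = sin φ₁ sin φ₂ + cos φ₁ cos φ₂ cos Δλ,  σ = 2.2524 rad → d_gc = 7741.4 nmi
Rhumb line: Δψ = +3.1235, q = Δφ/Δψ = 0.6515, d_rh = R√(Δφ²+q²Δλ²) = 8167.4 nmi
Excess = 8167.4 − 7741.4 = 426.0 ≈ 426 nmi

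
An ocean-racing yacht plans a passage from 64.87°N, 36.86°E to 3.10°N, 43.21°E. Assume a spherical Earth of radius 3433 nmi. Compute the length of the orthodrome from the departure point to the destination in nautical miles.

3711 nmi

Haversine: a = sin²(Δφ/2)+cos φ₁ cos φ₂ sin²(Δλ/2) = 0.26479;  σ = 2·atan2(√a,√(1−a))
σ = 61.939° → d = Rσ = 3433·1.08104 = 3711 nmi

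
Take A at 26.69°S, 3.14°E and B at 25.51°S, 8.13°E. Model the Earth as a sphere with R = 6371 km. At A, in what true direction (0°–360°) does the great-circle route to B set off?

N = sin Δλ·cos φ₂ = +0.0785;  D = cos φ₁ sin φ₂ − sin φ₁ cos φ₂ cos Δλ = +0.0191
initial course = atan2(N, D) = 76.35°

76.4°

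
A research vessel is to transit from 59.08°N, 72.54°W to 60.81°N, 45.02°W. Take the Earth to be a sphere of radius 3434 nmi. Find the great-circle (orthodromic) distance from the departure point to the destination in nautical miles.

826 nmi

Haversine: a = sin²(Δφ/2)+cos φ₁ cos φ₂ sin²(Δλ/2) = 0.01441;  σ = 2·atan2(√a,√(1−a))
σ = 13.787° → d = Rσ = 3434·0.24063 = 826 nmi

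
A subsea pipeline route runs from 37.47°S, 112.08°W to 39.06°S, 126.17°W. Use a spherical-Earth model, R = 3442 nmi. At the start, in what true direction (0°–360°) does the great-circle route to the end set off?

257.5°

N = sin Δλ·cos φ₂ = -0.1890;  D = cos φ₁ sin φ₂ − sin φ₁ cos φ₂ cos Δλ = -0.0420
initial course = atan2(N, D) = 257.49°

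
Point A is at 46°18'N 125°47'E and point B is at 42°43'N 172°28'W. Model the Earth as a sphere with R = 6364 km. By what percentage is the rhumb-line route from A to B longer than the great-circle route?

Great circle: σ = 0.7514 rad → d_gc = Rσ = 4782.2 km
Rhumb: Δφ = -0.0625, Δλ = +1.0777, Δψ = -0.0877, q = Δφ/Δψ = 0.7128 → d_rh = R√(Δφ²+q²Δλ²) = 4905.1 km
Excess = (4905.1 − 4782.2) / 4782.2 = 122.9 / 4782.2 = 2.57% ≈ 2.6%

2.6%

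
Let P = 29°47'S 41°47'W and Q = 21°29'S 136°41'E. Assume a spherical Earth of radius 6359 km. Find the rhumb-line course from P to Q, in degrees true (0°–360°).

87.0°

Meridional parts: M(φ₁)=-0.5449, M(φ₂)=-0.3841 → ΔM = +0.1609;  Δλ = +3.1148 rad
tan C = Δλ / ΔM = +19.3610 → C = 87.04°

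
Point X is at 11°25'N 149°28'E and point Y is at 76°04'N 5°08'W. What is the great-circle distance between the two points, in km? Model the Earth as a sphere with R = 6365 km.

10132 km

cos σ = sin φ₁ sin φ₂ + cos φ₁ cos φ₂ cos Δλ
      = sin(11.42°)sin(76.07°) + cos(11.42°)cos(76.07°)cos(-154.60°) = -0.0211
σ = 91.209° → d = Rσ = 6365·1.59189 = 10132 km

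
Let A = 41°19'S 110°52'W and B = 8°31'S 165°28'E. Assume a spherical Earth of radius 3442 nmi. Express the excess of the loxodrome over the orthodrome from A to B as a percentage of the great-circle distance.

Great circle: σ = 1.3901 rad → d_gc = Rσ = 4784.7 nmi
Rhumb: Δφ = +0.5725, Δλ = -1.4603, Δψ = +0.6440, q = Δφ/Δψ = 0.8889 → d_rh = R√(Δφ²+q²Δλ²) = 4883.1 nmi
Excess = (4883.1 − 4784.7) / 4784.7 = 98.4 / 4784.7 = 2.06% ≈ 2.1%

2.1%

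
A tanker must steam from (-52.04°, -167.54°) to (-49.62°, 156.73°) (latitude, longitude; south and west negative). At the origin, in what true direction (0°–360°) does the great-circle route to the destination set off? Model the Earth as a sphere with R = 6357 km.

261.9°

θ = atan2( sin Δλ·cos φ₂ ,  cos φ₁ sin φ₂ − sin φ₁ cos φ₂ cos Δλ )
  = atan2(-0.3783, -0.0539) = 261.89°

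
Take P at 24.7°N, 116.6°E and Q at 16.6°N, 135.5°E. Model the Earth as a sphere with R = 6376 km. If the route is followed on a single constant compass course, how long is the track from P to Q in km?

Rhumb course C = atan2(Δλ, Δψ) with Δψ = ln[tan(π/4+φ₂/2)/tan(π/4+φ₁/2)] = -0.1512, Δλ = +0.3299 → C = 114.63°
d = R·|Δφ| / |cos C| = 6376·0.14137 / 0.41677 = 2163 km

2163 km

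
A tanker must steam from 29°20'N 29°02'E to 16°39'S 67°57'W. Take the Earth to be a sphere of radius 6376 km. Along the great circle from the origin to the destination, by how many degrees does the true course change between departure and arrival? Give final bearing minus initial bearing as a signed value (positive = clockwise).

-15.4°

At departure: θ₁ = atan2(sin Δλ cos φ₂, cos φ₁ sin φ₂ − sin φ₁ cos φ₂ cos Δλ) = 258.54°
At arrival: θ₂ = atan2(sin Δλ cos φ₁, −cos φ₂ sin φ₁ + sin φ₂ cos φ₁ cos Δλ) = 243.10°
Δθ = θ₂ − θ₁ = -15.4°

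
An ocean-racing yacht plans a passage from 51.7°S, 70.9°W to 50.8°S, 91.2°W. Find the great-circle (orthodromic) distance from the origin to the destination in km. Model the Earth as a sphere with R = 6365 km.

Haversine: a = sin²(Δφ/2)+cos φ₁ cos φ₂ sin²(Δλ/2) = 0.01223;  σ = 2·atan2(√a,√(1−a))
σ = 12.697° → d = Rσ = 6365·0.22160 = 1410 km

1410 km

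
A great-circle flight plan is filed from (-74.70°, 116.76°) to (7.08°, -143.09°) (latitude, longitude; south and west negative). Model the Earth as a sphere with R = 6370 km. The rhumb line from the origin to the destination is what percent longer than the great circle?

Great circle: σ = 1.7366 rad → d_gc = Rσ = 11062.1 km
Rhumb: Δφ = +1.4273, Δλ = +1.7479, Δψ = +2.1314, q = Δφ/Δψ = 0.6697 → d_rh = R√(Δφ²+q²Δλ²) = 11758.5 km
Excess = (11758.5 − 11062.1) / 11062.1 = 696.4 / 11062.1 = 6.30% ≈ 6.3%

6.3%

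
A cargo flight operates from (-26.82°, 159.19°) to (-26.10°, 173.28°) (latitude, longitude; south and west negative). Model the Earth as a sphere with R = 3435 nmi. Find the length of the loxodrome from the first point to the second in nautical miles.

Δψ = ln[tan(π/4+φ₂/2)/tan(π/4+φ₁/2)] = +0.0140;  Δφ = +0.0126 rad,  Δλ = +0.2459 rad
q = Δφ/Δψ = 0.8952
d = R·√(Δφ² + q²Δλ²) = 3435·0.22051 = 757 nmi

757 nmi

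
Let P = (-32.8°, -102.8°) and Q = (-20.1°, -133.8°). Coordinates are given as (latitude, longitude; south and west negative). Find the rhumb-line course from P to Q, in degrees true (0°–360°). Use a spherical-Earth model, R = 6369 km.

294.7°

Meridional parts: M(φ₁)=-0.6066, M(φ₂)=-0.3582 → ΔM = +0.2483;  Δλ = -0.5411 rad
tan C = Δλ / ΔM = -2.1787 → C = 294.65°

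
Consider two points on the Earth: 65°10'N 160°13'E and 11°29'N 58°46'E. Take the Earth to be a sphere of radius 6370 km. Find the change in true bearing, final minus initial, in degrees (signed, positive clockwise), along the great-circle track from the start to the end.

At departure: θ₁ = atan2(sin Δλ cos φ₂, cos φ₁ sin φ₂ − sin φ₁ cos φ₂ cos Δλ) = 285.16°
At arrival: θ₂ = atan2(sin Δλ cos φ₁, −cos φ₂ sin φ₁ + sin φ₂ cos φ₁ cos Δλ) = 204.43°
Δθ = θ₂ − θ₁ = -80.7°

-80.7°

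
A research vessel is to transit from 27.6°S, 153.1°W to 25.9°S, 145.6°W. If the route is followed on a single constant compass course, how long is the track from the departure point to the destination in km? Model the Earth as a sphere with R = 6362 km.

767 km

Δψ = ln[tan(π/4+φ₂/2)/tan(π/4+φ₁/2)] = +0.0332;  Δφ = +0.0297 rad,  Δλ = +0.1309 rad
q = Δφ/Δψ = 0.8929
d = R·√(Δφ² + q²Δλ²) = 6362·0.12059 = 767 km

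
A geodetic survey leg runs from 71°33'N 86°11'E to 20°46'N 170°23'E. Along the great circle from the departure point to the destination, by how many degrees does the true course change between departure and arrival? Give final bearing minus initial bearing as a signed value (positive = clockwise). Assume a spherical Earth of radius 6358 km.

Initial bearing θ₁ = atan2(sin Δλ cos φ₂, cos φ₁ sin φ₂ − sin φ₁ cos φ₂ cos Δλ) = 88.61°
Final bearing θ₂ = (initial bearing from the destination back to the start) + 180° = 160.22°
Δθ = θ₂ − θ₁ = +71.6°

+71.6°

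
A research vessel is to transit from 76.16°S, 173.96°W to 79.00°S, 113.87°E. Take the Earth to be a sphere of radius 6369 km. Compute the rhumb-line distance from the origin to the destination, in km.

Δψ = ln[tan(π/4+φ₂/2)/tan(π/4+φ₁/2)] = -0.2315;  Δφ = -0.0496 rad,  Δλ = -1.2596 rad
q = Δφ/Δψ = 0.2141
d = R·√(Δφ² + q²Δλ²) = 6369·0.27425 = 1747 km

1747 km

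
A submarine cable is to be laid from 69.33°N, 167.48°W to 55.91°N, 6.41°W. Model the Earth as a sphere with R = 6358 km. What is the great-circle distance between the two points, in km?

cos σ = sin φ₁ sin φ₂ + cos φ₁ cos φ₂ cos Δλ
      = sin(69.33°)sin(55.91°) + cos(69.33°)cos(55.91°)cos(161.07°) = 0.5877
σ = 54.006° → d = Rσ = 6358·0.94258 = 5993 km

5993 km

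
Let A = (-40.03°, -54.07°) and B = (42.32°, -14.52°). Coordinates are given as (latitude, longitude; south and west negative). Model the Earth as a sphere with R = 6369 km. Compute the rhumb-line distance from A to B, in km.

9989 km

Rhumb course C = atan2(Δλ, Δψ) with Δψ = ln[tan(π/4+φ₂/2)/tan(π/4+φ₁/2)] = +1.5803, Δλ = +0.6903 → C = 23.60°
d = R·|Δφ| / |cos C| = 6369·1.43728 / 0.91639 = 9989 km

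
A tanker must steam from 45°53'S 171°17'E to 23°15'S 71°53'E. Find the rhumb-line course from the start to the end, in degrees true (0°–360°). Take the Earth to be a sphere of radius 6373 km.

285.6°

Meridional parts: M(φ₁)=-0.9033, M(φ₂)=-0.4174 → ΔM = +0.4859;  Δλ = -1.7349 rad
tan C = Δλ / ΔM = -3.5701 → C = 285.65°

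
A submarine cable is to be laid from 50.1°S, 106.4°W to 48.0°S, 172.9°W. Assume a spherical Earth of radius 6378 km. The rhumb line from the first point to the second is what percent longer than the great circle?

3.5%

Great circle: σ = 0.7358 rad → d_gc = Rσ = 4693.2 km
Rhumb: Δφ = +0.0367, Δλ = -1.1606, Δψ = +0.0559, q = Δφ/Δψ = 0.6553 → d_rh = R√(Δφ²+q²Δλ²) = 4856.3 km
Excess = (4856.3 − 4693.2) / 4693.2 = 163.1 / 4693.2 = 3.48% ≈ 3.5%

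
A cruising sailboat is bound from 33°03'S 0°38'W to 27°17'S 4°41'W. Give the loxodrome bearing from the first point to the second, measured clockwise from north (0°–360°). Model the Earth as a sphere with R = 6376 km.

Δψ = ln[tan(π/4+φ₂/2)/tan(π/4+φ₁/2)] = +0.1165
Δλ = -0.0707 rad (taken the short way round)
course = atan2(Δλ, Δψ) = 328.75°

328.8°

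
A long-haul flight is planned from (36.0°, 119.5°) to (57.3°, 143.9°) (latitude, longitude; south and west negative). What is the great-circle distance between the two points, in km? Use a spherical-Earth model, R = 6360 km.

2974 km

cos σ = sin φ₁ sin φ₂ + cos φ₁ cos φ₂ cos Δλ
      = sin(36.00°)sin(57.30°) + cos(36.00°)cos(57.30°)cos(24.40°) = 0.8927
σ = 26.791° → d = Rσ = 6360·0.46760 = 2974 km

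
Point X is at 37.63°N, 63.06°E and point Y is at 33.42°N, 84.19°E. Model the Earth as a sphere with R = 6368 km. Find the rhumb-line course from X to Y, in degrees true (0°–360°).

Δψ = ln[tan(π/4+φ₂/2)/tan(π/4+φ₁/2)] = -0.0903
Δλ = +0.3688 rad (taken the short way round)
course = atan2(Δλ, Δψ) = 103.76°

103.8°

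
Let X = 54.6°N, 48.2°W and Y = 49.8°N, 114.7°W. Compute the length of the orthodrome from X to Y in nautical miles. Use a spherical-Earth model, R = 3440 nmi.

Haversine: a = sin²(Δφ/2)+cos φ₁ cos φ₂ sin²(Δλ/2) = 0.11416;  σ = 2·atan2(√a,√(1−a))
σ = 39.495° → d = Rσ = 3440·0.68931 = 2371 nmi

2371 nmi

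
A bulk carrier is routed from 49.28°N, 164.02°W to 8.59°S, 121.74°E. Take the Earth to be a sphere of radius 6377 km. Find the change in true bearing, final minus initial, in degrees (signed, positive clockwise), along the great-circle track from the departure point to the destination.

Initial bearing θ₁ = atan2(sin Δλ cos φ₂, cos φ₁ sin φ₂ − sin φ₁ cos φ₂ cos Δλ) = 252.45°
Final bearing θ₂ = (initial bearing from the destination back to the start) + 180° = 218.98°
Δθ = θ₂ − θ₁ = -33.5°

-33.5°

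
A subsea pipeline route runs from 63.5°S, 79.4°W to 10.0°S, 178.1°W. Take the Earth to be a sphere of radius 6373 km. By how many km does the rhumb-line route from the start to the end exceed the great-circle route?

581 km

Great circle: cos σ = sin φ₁ sin φ₂ + cos φ₁ cos φ₂ cos Δλ,  σ = 1.4817 rad → d_gc = 9443.1 km
Rhumb line: Δψ = +1.2708, q = Δφ/Δψ = 0.7348, d_rh = R√(Δφ²+q²Δλ²) = 10024.3 km
Excess = 10024.3 − 9443.1 = 581.2 ≈ 581 km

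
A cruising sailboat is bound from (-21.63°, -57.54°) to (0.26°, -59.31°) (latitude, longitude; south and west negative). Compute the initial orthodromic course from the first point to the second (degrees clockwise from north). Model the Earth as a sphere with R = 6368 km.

θ = atan2( sin Δλ·cos φ₂ ,  cos φ₁ sin φ₂ − sin φ₁ cos φ₂ cos Δλ )
  = atan2(-0.0309, +0.3726) = 355.26°

355.3°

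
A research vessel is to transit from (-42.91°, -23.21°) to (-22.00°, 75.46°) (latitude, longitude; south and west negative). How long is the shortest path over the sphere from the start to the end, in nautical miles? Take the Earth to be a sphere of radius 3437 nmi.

4872 nmi

cos σ = sin φ₁ sin φ₂ + cos φ₁ cos φ₂ cos Δλ
      = sin(-42.91°)sin(-22.00°) + cos(-42.91°)cos(-22.00°)cos(98.67°) = 0.1527
σ = 81.218° → d = Rσ = 3437·1.41751 = 4872 nmi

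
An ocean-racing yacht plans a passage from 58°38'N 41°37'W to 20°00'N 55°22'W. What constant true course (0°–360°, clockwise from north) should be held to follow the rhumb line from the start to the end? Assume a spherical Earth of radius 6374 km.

194.7°

Δψ = ln[tan(π/4+φ₂/2)/tan(π/4+φ₁/2)] = -0.9138
Δλ = -0.2400 rad (taken the short way round)
course = atan2(Δλ, Δψ) = 194.71°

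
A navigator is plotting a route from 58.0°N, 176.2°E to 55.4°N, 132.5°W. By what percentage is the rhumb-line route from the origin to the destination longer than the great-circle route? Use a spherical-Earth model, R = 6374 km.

2.4%

Great circle: σ = 0.4817 rad → d_gc = Rσ = 3070.4 km
Rhumb: Δφ = -0.0454, Δλ = +0.8954, Δψ = -0.0827, q = Δφ/Δψ = 0.5488 → d_rh = R√(Δφ²+q²Δλ²) = 3145.1 km
Excess = (3145.1 − 3070.4) / 3070.4 = 74.7 / 3070.4 = 2.43% ≈ 2.4%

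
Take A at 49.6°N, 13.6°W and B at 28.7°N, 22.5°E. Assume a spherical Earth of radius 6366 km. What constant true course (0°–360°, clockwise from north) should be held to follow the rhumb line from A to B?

Meridional parts: M(φ₁)=+0.9999, M(φ₂)=+0.5233 → ΔM = -0.4766;  Δλ = +0.6301 rad
tan C = Δλ / ΔM = -1.3220 → C = 127.10°

127.1°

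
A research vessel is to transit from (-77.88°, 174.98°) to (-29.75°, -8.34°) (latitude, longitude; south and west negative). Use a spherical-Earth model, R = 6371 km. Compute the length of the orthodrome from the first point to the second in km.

cos σ = sin φ₁ sin φ₂ + cos φ₁ cos φ₂ cos Δλ
      = sin(-77.88°)sin(-29.75°) + cos(-77.88°)cos(-29.75°)cos(176.68°) = 0.3032
σ = 72.352° → d = Rσ = 6371·1.26277 = 8045 km

8045 km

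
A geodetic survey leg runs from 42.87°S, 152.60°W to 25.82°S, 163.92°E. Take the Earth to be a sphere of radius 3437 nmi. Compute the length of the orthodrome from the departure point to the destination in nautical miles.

2351 nmi

cos σ = sin φ₁ sin φ₂ + cos φ₁ cos φ₂ cos Δλ
      = sin(-42.87°)sin(-25.82°) + cos(-42.87°)cos(-25.82°)cos(-43.48°) = 0.7750
σ = 39.192° → d = Rσ = 3437·0.68404 = 2351 nmi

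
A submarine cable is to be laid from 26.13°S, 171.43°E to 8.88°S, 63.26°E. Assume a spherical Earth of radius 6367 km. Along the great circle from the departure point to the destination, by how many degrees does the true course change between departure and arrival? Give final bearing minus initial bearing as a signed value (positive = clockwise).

+45.6°

At departure: θ₁ = atan2(sin Δλ cos φ₂, cos φ₁ sin φ₂ − sin φ₁ cos φ₂ cos Δλ) = 253.71°
At arrival: θ₂ = atan2(sin Δλ cos φ₁, −cos φ₂ sin φ₁ + sin φ₂ cos φ₁ cos Δλ) = 299.28°
Δθ = θ₂ − θ₁ = +45.6°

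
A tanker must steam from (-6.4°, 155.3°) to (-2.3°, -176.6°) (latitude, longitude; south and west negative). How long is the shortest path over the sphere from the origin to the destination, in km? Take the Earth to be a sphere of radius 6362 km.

cos σ = sin φ₁ sin φ₂ + cos φ₁ cos φ₂ cos Δλ
      = sin(-6.40°)sin(-2.30°) + cos(-6.40°)cos(-2.30°)cos(28.10°) = 0.8804
σ = 28.310° → d = Rσ = 6362·0.49410 = 3143 km

3143 km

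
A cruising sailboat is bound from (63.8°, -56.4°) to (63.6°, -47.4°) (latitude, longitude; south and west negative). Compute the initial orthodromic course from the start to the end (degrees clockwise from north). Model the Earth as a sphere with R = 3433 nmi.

88.8°

N = sin Δλ·cos φ₂ = +0.0696;  D = cos φ₁ sin φ₂ − sin φ₁ cos φ₂ cos Δλ = +0.0014
initial course = atan2(N, D) = 88.83°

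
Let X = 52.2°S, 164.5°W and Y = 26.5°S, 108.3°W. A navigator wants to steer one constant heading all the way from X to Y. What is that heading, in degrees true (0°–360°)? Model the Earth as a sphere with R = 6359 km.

58.9°

Δψ = ln[tan(π/4+φ₂/2)/tan(π/4+φ₁/2)] = +0.5919
Δλ = +0.9809 rad (taken the short way round)
course = atan2(Δλ, Δψ) = 58.89°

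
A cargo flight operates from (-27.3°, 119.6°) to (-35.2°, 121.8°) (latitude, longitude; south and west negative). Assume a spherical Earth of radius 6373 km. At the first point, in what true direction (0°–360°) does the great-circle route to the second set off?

θ = atan2( sin Δλ·cos φ₂ ,  cos φ₁ sin φ₂ − sin φ₁ cos φ₂ cos Δλ )
  = atan2(+0.0314, -0.1377) = 167.17°

167.2°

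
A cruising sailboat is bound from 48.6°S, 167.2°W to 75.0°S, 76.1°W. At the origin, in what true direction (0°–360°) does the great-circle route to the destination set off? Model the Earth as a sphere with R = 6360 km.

N = sin Δλ·cos φ₂ = +0.2588;  D = cos φ₁ sin φ₂ − sin φ₁ cos φ₂ cos Δλ = -0.6425
initial course = atan2(N, D) = 158.06°

158.1°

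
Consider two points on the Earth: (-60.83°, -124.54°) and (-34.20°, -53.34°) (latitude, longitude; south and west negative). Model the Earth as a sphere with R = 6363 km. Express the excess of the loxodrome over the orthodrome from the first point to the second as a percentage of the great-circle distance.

3.9%

Great circle: σ = 0.9011 rad → d_gc = Rσ = 5734.0 km
Rhumb: Δφ = +0.4648, Δλ = +1.2427, Δψ = +0.7104, q = Δφ/Δψ = 0.6542 → d_rh = R√(Δφ²+q²Δλ²) = 5958.8 km
Excess = (5958.8 − 5734.0) / 5734.0 = 224.8 / 5734.0 = 3.92% ≈ 3.9%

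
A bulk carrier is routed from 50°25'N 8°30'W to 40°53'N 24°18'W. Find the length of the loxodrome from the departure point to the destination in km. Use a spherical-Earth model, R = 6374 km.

1620 km

Δψ = ln[tan(π/4+φ₂/2)/tan(π/4+φ₁/2)] = -0.2389;  Δφ = -0.1664 rad,  Δλ = -0.2758 rad
q = Δφ/Δψ = 0.6965
d = R·√(Δφ² + q²Δλ²) = 6374·0.25412 = 1620 km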